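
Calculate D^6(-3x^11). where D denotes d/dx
- 997920 x^{5}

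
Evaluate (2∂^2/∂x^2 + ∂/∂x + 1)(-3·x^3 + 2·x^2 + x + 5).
- 3 x^{3} - 7 x^{2} - 31 x + 14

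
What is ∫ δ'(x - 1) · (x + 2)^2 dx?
-6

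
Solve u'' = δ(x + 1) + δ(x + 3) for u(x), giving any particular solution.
\frac{|x + 1|}{2} + \frac{|x + 3|}{2}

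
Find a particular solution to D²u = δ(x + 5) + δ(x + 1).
\frac{|x + 5|}{2} + \frac{|x + 1|}{2}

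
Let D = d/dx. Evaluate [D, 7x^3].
21 x^{2}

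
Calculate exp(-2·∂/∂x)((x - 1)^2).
x^{2} - 6 x + 9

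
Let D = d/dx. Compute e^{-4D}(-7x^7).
- 7 x^{7} + 196 x^{6} - 2352 x^{5} + 15680 x^{4} - 62720 x^{3} + 150528 x^{2} - 200704 x + 114688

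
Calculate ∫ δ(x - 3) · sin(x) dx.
\sin{\left(3 \right)}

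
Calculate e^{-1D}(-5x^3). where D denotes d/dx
- 5 x^{3} + 15 x^{2} - 15 x + 5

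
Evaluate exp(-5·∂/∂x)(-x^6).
- x^{6} + 30 x^{5} - 375 x^{4} + 2500 x^{3} - 9375 x^{2} + 18750 x - 15625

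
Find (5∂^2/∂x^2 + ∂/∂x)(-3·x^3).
9 x \left(- x - 10\right)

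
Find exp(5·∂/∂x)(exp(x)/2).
\frac{e^{x + 5}}{2}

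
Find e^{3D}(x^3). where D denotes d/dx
x^{3} + 9 x^{2} + 27 x + 27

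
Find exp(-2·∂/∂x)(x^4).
x^{4} - 8 x^{3} + 24 x^{2} - 32 x + 16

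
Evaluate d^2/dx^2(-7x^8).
- 392 x^{6}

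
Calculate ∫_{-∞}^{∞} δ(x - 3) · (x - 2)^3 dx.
1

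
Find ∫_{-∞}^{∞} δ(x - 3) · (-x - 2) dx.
-5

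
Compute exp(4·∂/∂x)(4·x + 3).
4 x + 19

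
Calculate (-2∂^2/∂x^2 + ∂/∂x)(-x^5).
5 x^{3} \left(8 - x\right)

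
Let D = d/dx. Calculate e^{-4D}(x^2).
x^{2} - 8 x + 16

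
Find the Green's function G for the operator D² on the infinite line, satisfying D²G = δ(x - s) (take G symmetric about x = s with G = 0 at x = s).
\frac{|x - s|}{2}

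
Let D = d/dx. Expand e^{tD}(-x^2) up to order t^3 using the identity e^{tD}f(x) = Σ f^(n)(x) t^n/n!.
- t^{2} - 2 t x - x^{2}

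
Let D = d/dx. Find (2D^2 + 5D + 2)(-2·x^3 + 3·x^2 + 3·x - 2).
- 4 x^{3} - 24 x^{2} + 12 x + 23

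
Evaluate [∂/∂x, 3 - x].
-1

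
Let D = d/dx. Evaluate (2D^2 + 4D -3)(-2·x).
6 x - 8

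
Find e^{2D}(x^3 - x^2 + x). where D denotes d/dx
x^{3} + 5 x^{2} + 9 x + 6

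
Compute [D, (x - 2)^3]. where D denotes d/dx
3 \left(x - 2\right)^{2}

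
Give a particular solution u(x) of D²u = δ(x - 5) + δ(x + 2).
\frac{|x - 5|}{2} + \frac{|x + 2|}{2}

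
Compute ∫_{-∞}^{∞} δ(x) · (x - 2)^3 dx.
-8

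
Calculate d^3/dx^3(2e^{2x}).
16 e^{2 x}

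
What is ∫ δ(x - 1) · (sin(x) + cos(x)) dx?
\cos{\left(1 \right)} + \sin{\left(1 \right)}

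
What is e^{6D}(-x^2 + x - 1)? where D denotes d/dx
- x^{2} - 11 x - 31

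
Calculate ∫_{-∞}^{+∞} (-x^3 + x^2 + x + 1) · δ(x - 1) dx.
2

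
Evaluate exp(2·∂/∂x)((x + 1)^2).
x^{2} + 6 x + 9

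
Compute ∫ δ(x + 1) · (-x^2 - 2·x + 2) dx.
3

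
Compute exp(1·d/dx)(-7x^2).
- 7 x^{2} - 14 x - 7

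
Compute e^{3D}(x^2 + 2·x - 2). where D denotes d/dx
x^{2} + 8 x + 13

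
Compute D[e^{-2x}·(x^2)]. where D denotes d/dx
2 x \left(1 - x\right) e^{- 2 x}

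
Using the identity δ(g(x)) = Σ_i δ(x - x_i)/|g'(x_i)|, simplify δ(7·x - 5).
\frac{\delta(x - 5/7)}{7}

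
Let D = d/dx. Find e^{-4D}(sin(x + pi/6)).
\sin{\left(x - 4 + \frac{\pi}{6} \right)}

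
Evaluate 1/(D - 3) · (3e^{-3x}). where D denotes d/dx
- \frac{e^{- 3 x}}{2}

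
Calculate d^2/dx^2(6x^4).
72 x^{2}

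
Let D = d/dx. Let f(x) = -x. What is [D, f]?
-1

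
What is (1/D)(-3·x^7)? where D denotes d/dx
- \frac{3 x^{8}}{8}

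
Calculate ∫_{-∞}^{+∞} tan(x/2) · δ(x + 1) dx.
- \tan{\left(\frac{1}{2} \right)}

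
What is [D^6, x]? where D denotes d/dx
6D^{5}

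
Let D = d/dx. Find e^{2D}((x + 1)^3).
x^{3} + 9 x^{2} + 27 x + 27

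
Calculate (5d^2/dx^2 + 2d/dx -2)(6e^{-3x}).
222 e^{- 3 x}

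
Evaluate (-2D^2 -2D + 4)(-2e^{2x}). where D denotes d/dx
16 e^{2 x}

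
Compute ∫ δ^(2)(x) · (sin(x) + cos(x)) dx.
-1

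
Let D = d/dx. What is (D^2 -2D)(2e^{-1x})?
6 e^{- x}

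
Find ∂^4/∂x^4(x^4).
24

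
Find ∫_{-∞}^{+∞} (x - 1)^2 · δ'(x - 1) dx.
0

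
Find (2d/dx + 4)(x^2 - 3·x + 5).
4 x^{2} - 8 x + 14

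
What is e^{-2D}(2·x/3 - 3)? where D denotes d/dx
\frac{2 x}{3} - \frac{13}{3}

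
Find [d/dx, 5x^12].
60 x^{11}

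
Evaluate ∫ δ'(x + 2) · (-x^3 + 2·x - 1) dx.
10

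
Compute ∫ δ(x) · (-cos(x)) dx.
-1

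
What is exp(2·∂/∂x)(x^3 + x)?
x^{3} + 6 x^{2} + 13 x + 10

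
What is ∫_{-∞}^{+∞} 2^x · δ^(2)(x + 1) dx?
\frac{\log{\left(2 \right)}^{2}}{2}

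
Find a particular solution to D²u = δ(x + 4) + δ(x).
\frac{|x + 4|}{2} + \frac{|x|}{2}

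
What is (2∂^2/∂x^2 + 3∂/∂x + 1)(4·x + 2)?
4 x + 14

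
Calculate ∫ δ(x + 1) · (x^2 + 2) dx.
3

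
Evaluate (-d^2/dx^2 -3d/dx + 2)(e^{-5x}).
- 8 e^{- 5 x}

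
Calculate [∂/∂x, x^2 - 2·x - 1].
2 x - 2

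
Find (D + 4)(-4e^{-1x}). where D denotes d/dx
- 12 e^{- x}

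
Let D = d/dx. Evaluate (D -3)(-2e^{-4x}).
14 e^{- 4 x}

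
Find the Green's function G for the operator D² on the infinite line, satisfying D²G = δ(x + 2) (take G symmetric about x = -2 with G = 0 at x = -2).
\frac{|x + 2|}{2}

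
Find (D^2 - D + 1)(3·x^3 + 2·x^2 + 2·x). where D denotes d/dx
3 x^{3} - 7 x^{2} + 16 x + 2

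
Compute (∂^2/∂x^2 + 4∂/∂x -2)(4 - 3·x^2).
6 x^{2} - 24 x - 14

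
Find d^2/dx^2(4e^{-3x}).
36 e^{- 3 x}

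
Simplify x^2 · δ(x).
0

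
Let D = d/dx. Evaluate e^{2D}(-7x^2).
- 7 x^{2} - 28 x - 28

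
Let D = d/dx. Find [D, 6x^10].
60 x^{9}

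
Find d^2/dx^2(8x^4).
96 x^{2}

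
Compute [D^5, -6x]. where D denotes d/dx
-30D^{4}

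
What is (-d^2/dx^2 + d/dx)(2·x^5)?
10 x^{3} \left(x - 4\right)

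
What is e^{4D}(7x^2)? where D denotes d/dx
7 x^{2} + 56 x + 112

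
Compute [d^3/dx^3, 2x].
6\frac{d^{2}}{dx^{2}}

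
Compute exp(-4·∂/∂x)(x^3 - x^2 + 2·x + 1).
x^{3} - 13 x^{2} + 58 x - 87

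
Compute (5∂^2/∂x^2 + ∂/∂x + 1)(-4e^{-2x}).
- 76 e^{- 2 x}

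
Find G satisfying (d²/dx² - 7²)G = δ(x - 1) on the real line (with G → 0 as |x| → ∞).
-\frac{e^{-7|x - 1|}}{14}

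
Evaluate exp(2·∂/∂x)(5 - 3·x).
- 3 x - 1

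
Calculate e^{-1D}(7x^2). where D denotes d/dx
7 x^{2} - 14 x + 7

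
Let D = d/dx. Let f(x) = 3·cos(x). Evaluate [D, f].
- 3 \sin{\left(x \right)}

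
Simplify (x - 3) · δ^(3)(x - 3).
-3\delta^{(2)}(x - 3)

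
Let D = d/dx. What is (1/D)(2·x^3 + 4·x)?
\frac{x^{4}}{2} + 2 x^{2}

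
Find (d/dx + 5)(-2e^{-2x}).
- 6 e^{- 2 x}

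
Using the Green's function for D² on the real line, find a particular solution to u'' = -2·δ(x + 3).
-|x + 3|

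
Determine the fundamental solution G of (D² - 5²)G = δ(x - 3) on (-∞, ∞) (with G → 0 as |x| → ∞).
-\frac{e^{-5|x - 3|}}{10}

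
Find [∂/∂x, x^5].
5 x^{4}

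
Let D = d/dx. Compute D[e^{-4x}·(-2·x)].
2 \left(4 x - 1\right) e^{- 4 x}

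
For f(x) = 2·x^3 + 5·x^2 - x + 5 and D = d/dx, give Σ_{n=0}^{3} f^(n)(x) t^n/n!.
2 t^{3} + t^{2} \left(6 x + 5\right) + t \left(6 x^{2} + 10 x - 1\right) + 2 x^{3} + 5 x^{2} - x + 5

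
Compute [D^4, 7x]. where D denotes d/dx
28D^{3}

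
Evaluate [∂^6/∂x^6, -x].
-6\frac{d^{5}}{dx^{5}}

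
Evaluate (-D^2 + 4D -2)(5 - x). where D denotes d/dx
2 x - 14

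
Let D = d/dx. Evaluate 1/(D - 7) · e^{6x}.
- e^{6 x}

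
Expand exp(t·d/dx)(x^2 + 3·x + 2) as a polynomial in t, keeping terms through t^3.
t^{2} + t \left(2 x + 3\right) + x^{2} + 3 x + 2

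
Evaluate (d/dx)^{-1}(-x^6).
- \frac{x^{7}}{7}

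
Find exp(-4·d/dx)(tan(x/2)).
\tan{\left(\frac{x}{2} - 2 \right)}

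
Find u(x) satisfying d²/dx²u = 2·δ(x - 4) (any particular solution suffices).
|x - 4|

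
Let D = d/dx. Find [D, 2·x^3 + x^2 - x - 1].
6 x^{2} + 2 x - 1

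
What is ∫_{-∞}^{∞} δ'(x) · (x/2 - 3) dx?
- \frac{1}{2}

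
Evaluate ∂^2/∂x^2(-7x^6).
- 210 x^{4}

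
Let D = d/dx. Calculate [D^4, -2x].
-8D^{3}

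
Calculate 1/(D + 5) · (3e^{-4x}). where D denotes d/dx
3 e^{- 4 x}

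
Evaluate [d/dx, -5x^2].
- 10 x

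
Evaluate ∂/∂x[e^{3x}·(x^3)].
3 x^{2} \left(x + 1\right) e^{3 x}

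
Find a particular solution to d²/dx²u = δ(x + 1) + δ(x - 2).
\frac{|x + 1|}{2} + \frac{|x - 2|}{2}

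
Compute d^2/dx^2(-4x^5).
- 80 x^{3}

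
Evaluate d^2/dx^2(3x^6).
90 x^{4}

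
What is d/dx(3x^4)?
12 x^{3}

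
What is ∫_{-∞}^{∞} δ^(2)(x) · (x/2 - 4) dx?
0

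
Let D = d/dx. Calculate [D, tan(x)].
\frac{1}{\cos^{2}{\left(x \right)}}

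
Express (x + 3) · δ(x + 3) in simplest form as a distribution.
0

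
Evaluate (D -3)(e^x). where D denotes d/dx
- 2 e^{x}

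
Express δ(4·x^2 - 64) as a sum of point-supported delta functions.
\frac{\delta(x - 4) + \delta(x + 4)}{32}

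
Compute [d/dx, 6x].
6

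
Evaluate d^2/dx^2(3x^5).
60 x^{3}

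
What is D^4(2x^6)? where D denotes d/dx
720 x^{2}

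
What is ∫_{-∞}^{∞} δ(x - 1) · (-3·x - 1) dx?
-4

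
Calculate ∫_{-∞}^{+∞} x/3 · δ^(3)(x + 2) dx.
0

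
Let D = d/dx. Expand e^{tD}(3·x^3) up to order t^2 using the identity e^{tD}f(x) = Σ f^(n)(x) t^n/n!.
3 x \left(3 t^{2} + 3 t x + x^{2}\right)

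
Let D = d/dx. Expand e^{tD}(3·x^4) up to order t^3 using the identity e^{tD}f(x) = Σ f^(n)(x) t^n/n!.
3 x \left(4 t^{3} + 6 t^{2} x + 4 t x^{2} + x^{3}\right)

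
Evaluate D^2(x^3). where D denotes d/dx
6 x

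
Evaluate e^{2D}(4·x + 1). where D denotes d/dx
4 x + 9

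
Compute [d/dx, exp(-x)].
- e^{- x}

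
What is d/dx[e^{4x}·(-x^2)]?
2 x \left(- 2 x - 1\right) e^{4 x}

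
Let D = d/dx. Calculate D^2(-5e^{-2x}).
- 20 e^{- 2 x}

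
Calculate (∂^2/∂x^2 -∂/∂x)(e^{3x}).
6 e^{3 x}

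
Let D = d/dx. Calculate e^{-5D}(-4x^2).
- 4 x^{2} + 40 x - 100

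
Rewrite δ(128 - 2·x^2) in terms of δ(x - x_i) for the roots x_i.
\frac{\delta(x - 8) + \delta(x + 8)}{32}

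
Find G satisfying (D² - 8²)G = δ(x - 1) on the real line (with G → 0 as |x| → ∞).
-\frac{e^{-8|x - 1|}}{16}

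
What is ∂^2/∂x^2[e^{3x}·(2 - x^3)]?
\left(- 9 x^{3} - 18 x^{2} - 6 x + 18\right) e^{3 x}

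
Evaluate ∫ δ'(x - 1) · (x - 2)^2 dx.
2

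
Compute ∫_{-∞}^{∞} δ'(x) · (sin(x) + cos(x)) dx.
-1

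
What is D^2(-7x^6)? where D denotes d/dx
- 210 x^{4}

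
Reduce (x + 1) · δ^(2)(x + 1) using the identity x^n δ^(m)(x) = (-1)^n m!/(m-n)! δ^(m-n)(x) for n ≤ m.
-2\delta'(x + 1)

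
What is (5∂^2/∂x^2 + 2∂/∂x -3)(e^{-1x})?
0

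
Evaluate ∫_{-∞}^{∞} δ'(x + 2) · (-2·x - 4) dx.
2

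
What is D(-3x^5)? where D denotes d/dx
- 15 x^{4}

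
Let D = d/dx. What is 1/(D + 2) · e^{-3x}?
- e^{- 3 x}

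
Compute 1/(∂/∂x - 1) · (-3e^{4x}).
- e^{4 x}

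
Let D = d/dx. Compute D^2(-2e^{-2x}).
- 8 e^{- 2 x}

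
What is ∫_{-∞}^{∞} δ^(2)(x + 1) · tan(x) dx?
- 2 \tan^{3}{\left(1 \right)} - 2 \tan{\left(1 \right)}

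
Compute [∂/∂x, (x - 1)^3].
3 \left(x - 1\right)^{2}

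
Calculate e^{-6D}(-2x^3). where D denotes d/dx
- 2 x^{3} + 36 x^{2} - 216 x + 432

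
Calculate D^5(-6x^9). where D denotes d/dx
- 90720 x^{4}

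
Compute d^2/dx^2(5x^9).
360 x^{7}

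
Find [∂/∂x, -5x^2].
- 10 x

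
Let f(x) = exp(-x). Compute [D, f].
- e^{- x}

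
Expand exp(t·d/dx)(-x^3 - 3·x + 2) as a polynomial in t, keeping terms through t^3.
- t^{3} - 3 t^{2} x - 3 t \left(x^{2} + 1\right) - x^{3} - 3 x + 2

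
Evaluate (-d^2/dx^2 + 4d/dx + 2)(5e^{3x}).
25 e^{3 x}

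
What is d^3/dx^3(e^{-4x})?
- 64 e^{- 4 x}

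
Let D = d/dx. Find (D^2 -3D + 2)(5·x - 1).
10 x - 17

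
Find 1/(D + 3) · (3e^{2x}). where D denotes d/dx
\frac{3 e^{2 x}}{5}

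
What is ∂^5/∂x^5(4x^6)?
2880 x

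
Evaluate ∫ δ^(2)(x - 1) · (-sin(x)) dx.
\sin{\left(1 \right)}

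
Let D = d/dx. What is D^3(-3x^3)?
-18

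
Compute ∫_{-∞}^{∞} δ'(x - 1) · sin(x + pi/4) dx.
- \cos{\left(\frac{\pi}{4} + 1 \right)}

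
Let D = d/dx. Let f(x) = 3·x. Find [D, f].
3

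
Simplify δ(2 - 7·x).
\frac{\delta(x - 2/7)}{7}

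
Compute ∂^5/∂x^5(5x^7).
12600 x^{2}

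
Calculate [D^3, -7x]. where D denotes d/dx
-21D^{2}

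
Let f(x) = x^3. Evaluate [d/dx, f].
3 x^{2}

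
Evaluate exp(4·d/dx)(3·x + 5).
3 x + 17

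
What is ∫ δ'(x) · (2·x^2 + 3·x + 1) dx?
-3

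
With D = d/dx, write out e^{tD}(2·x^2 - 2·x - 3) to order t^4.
2 t^{2} + 2 t \left(2 x - 1\right) + 2 x^{2} - 2 x - 3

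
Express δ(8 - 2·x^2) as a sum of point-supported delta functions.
\frac{\delta(x - 2) + \delta(x + 2)}{8}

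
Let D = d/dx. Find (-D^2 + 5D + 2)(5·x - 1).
10 x + 23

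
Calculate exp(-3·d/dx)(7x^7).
7 x^{7} - 147 x^{6} + 1323 x^{5} - 6615 x^{4} + 19845 x^{3} - 35721 x^{2} + 35721 x - 15309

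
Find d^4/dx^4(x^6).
360 x^{2}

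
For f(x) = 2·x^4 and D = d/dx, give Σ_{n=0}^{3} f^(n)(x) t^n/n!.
2 x \left(4 t^{3} + 6 t^{2} x + 4 t x^{2} + x^{3}\right)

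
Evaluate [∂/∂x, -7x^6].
- 42 x^{5}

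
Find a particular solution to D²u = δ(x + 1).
\frac{|x + 1|}{2}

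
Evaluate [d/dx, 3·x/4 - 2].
\frac{3}{4}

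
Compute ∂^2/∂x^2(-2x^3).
- 12 x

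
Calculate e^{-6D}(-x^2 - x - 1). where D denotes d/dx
- x^{2} + 11 x - 31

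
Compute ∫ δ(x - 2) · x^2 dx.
4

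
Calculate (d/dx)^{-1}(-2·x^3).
- \frac{x^{4}}{2}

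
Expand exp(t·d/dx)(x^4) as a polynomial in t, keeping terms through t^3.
x \left(4 t^{3} + 6 t^{2} x + 4 t x^{2} + x^{3}\right)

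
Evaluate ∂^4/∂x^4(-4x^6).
- 1440 x^{2}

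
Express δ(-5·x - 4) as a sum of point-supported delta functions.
\frac{\delta(x + 4/5)}{5}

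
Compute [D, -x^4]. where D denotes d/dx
- 4 x^{3}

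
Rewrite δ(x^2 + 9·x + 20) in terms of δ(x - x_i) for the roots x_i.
\frac{\delta(x + 5) + \delta(x + 4)}{1}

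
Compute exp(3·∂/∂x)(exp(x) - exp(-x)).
2 \sinh{\left(x + 3 \right)}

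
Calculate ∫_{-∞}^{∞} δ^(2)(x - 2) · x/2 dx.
0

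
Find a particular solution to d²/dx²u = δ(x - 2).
\frac{|x - 2|}{2}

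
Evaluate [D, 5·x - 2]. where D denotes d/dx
5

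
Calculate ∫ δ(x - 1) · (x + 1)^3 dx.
8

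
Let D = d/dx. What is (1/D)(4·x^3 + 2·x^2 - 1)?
x^{4} + \frac{2 x^{3}}{3} - x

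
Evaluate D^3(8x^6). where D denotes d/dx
960 x^{3}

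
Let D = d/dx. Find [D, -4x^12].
- 48 x^{11}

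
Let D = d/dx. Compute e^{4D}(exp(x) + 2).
e^{x + 4} + 2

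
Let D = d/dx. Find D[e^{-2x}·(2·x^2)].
4 x \left(1 - x\right) e^{- 2 x}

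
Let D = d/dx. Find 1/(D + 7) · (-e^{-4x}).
- \frac{e^{- 4 x}}{3}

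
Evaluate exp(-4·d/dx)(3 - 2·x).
11 - 2 x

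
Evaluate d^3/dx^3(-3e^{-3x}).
81 e^{- 3 x}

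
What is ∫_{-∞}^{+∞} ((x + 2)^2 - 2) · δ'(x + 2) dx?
0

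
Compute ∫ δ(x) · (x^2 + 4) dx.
4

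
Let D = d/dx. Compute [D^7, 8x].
56D^{6}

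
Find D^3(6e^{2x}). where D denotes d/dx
48 e^{2 x}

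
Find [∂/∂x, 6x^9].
54 x^{8}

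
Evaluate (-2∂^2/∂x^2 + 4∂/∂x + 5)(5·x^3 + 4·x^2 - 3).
25 x^{3} + 80 x^{2} - 28 x - 31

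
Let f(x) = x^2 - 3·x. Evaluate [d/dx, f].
2 x - 3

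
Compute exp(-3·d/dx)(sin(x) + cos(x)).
\sqrt{2} \cos{\left(- x + \frac{\pi}{4} + 3 \right)}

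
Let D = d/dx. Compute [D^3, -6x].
-18D^{2}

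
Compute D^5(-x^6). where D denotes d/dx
- 720 x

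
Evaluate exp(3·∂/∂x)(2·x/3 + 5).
\frac{2 x}{3} + 7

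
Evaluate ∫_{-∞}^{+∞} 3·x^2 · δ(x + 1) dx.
3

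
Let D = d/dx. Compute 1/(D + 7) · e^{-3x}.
\frac{e^{- 3 x}}{4}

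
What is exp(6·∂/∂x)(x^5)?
x^{5} + 30 x^{4} + 360 x^{3} + 2160 x^{2} + 6480 x + 7776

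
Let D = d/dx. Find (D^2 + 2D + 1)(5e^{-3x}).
20 e^{- 3 x}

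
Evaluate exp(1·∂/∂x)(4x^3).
4 x^{3} + 12 x^{2} + 12 x + 4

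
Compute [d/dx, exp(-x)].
- e^{- x}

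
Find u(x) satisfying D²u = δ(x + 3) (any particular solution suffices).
\frac{|x + 3|}{2}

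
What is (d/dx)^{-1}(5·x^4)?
x^{5}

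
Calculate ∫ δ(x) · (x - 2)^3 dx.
-8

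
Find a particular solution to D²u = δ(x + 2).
\frac{|x + 2|}{2}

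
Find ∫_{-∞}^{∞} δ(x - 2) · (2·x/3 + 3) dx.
\frac{13}{3}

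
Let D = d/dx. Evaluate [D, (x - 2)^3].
3 \left(x - 2\right)^{2}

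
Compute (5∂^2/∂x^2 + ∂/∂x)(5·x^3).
15 x \left(x + 10\right)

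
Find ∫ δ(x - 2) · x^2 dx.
4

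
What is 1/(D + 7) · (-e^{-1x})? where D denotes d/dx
- \frac{e^{- x}}{6}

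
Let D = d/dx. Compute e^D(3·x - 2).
3 x + 1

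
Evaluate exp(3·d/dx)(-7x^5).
- 7 x^{5} - 105 x^{4} - 630 x^{3} - 1890 x^{2} - 2835 x - 1701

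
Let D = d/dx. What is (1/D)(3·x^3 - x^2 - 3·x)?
\frac{3 x^{4}}{4} - \frac{x^{3}}{3} - \frac{3 x^{2}}{2}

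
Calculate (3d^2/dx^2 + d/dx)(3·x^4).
12 x^{2} \left(x + 9\right)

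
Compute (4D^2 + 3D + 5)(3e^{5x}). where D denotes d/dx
360 e^{5 x}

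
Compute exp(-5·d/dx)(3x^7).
3 x^{7} - 105 x^{6} + 1575 x^{5} - 13125 x^{4} + 65625 x^{3} - 196875 x^{2} + 328125 x - 234375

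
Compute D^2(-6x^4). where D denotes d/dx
- 72 x^{2}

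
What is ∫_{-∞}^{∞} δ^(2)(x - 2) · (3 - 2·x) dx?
0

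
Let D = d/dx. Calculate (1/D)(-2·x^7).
- \frac{x^{8}}{4}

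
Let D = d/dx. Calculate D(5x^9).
45 x^{8}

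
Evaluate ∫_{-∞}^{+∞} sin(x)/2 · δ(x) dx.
0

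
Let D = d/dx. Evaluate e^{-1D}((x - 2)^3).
x^{3} - 9 x^{2} + 27 x - 27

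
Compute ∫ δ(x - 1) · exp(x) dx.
e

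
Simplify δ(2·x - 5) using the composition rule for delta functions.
\frac{\delta(x - 5/2)}{2}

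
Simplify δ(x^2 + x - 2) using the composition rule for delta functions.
\frac{\delta(x - 1) + \delta(x + 2)}{3}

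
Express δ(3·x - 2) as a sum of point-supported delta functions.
\frac{\delta(x - 2/3)}{3}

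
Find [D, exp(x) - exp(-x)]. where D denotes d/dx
2 \cosh{\left(x \right)}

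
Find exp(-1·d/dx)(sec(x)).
\sec{\left(x - 1 \right)}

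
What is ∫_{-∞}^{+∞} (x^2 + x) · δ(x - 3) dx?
12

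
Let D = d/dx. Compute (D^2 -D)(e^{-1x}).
2 e^{- x}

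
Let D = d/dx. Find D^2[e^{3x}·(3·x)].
\left(27 x + 18\right) e^{3 x}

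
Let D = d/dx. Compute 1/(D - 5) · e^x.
- \frac{e^{x}}{4}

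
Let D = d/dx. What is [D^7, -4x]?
-28D^{6}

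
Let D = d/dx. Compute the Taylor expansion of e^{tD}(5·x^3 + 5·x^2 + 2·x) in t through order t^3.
5 t^{3} + t^{2} \left(15 x + 5\right) + t \left(15 x^{2} + 10 x + 2\right) + 5 x^{3} + 5 x^{2} + 2 x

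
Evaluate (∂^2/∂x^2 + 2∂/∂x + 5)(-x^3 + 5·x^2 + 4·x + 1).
- 5 x^{3} + 19 x^{2} + 34 x + 23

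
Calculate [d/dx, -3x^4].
- 12 x^{3}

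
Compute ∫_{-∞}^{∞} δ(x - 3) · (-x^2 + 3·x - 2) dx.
-2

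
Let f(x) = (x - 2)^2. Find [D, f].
2 x - 4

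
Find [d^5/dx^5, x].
5\frac{d^{4}}{dx^{4}}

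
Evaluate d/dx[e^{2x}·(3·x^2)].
6 x \left(x + 1\right) e^{2 x}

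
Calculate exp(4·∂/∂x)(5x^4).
5 x^{4} + 80 x^{3} + 480 x^{2} + 1280 x + 1280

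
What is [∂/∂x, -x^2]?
- 2 x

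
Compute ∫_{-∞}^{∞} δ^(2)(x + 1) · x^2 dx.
2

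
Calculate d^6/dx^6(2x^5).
0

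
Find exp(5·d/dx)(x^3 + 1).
x^{3} + 15 x^{2} + 75 x + 126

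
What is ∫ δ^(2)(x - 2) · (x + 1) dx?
0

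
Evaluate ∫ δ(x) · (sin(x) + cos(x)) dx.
1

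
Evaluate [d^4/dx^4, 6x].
24\frac{d^{3}}{dx^{3}}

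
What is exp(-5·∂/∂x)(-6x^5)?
- 6 x^{5} + 150 x^{4} - 1500 x^{3} + 7500 x^{2} - 18750 x + 18750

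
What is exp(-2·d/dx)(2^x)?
2^{x - 2}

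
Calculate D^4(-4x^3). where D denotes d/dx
0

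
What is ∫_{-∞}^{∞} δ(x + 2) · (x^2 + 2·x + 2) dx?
2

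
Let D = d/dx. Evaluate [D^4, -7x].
-28D^{3}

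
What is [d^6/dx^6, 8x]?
48\frac{d^{5}}{dx^{5}}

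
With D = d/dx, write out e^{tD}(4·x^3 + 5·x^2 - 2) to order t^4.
4 t^{3} + t^{2} \left(12 x + 5\right) + 2 t x \left(6 x + 5\right) + 4 x^{3} + 5 x^{2} - 2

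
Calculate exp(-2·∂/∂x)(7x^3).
7 x^{3} - 42 x^{2} + 84 x - 56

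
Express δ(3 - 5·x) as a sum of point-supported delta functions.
\frac{\delta(x - 3/5)}{5}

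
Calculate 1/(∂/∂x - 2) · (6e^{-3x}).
- \frac{6 e^{- 3 x}}{5}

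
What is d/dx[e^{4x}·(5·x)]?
\left(20 x + 5\right) e^{4 x}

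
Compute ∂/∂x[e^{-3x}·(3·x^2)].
3 x \left(2 - 3 x\right) e^{- 3 x}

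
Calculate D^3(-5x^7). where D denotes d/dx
- 1050 x^{4}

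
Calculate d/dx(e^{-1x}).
- e^{- x}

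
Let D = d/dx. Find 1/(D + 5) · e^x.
\frac{e^{x}}{6}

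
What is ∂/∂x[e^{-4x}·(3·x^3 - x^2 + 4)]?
\left(- 12 x^{3} + 13 x^{2} - 2 x - 16\right) e^{- 4 x}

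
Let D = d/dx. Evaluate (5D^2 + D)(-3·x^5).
15 x^{3} \left(- x - 20\right)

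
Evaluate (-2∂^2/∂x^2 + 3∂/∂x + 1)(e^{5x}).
- 34 e^{5 x}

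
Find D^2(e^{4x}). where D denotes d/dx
16 e^{4 x}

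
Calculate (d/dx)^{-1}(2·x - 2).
x^{2} - 2 x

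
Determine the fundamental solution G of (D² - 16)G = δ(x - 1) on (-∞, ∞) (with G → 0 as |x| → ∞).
-\frac{e^{-4|x - 1|}}{8}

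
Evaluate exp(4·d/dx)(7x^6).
7 x^{6} + 168 x^{5} + 1680 x^{4} + 8960 x^{3} + 26880 x^{2} + 43008 x + 28672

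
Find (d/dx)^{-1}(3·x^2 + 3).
x^{3} + 3 x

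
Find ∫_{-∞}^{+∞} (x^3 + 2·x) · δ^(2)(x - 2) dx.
12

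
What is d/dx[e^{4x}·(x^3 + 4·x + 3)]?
\left(4 x^{3} + 3 x^{2} + 16 x + 16\right) e^{4 x}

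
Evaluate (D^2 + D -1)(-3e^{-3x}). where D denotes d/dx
- 15 e^{- 3 x}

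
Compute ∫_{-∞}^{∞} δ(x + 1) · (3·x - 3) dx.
-6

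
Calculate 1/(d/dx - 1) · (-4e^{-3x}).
e^{- 3 x}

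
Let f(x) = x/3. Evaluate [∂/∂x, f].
\frac{1}{3}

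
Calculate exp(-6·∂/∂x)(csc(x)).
\csc{\left(x - 6 \right)}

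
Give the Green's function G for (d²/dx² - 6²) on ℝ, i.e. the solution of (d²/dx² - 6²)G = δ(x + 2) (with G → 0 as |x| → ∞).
-\frac{e^{-6|x + 2|}}{12}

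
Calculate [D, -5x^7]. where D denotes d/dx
- 35 x^{6}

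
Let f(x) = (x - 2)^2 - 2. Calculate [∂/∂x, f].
2 x - 4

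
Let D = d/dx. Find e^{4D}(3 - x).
- x - 1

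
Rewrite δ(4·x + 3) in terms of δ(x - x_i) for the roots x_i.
\frac{\delta(x + 3/4)}{4}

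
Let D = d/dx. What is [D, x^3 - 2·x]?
3 x^{2} - 2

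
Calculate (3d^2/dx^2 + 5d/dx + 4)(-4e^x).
- 48 e^{x}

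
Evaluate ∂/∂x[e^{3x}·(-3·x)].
\left(- 9 x - 3\right) e^{3 x}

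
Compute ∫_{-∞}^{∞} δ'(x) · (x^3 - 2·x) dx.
2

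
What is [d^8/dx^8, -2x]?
-16\frac{d^{7}}{dx^{7}}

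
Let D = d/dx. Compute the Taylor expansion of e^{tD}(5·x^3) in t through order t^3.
5 t^{3} + 15 t^{2} x + 15 t x^{2} + 5 x^{3}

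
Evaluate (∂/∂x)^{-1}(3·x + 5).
\frac{3 x^{2}}{2} + 5 x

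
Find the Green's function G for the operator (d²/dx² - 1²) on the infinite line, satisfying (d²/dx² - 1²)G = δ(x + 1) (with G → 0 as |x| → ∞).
-\frac{e^{-|x + 1|}}{2}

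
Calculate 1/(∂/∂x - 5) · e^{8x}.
\frac{e^{8 x}}{3}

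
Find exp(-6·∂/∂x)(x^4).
x^{4} - 24 x^{3} + 216 x^{2} - 864 x + 1296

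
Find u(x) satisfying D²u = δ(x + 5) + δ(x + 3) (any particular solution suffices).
\frac{|x + 5|}{2} + \frac{|x + 3|}{2}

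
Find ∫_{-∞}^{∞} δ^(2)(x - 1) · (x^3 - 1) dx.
6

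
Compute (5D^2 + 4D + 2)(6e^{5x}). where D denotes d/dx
882 e^{5 x}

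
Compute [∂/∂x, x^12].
12 x^{11}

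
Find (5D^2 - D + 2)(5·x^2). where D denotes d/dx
10 x^{2} - 10 x + 50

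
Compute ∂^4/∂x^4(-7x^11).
- 55440 x^{7}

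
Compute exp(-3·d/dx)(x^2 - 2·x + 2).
x^{2} - 8 x + 17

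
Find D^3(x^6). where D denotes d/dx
120 x^{3}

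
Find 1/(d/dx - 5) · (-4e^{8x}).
- \frac{4 e^{8 x}}{3}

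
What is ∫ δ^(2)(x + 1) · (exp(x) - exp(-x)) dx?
- 2 \sinh{\left(1 \right)}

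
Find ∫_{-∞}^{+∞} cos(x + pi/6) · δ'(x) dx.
\frac{1}{2}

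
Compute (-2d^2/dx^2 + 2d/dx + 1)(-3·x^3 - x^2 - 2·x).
x \left(- 3 x^{2} - 19 x + 30\right)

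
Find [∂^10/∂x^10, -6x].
-60\frac{d^{9}}{dx^{9}}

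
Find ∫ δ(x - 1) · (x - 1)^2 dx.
0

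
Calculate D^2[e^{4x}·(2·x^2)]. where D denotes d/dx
\left(32 x^{2} + 32 x + 4\right) e^{4 x}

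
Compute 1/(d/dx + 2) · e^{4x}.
\frac{e^{4 x}}{6}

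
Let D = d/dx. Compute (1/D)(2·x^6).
\frac{2 x^{7}}{7}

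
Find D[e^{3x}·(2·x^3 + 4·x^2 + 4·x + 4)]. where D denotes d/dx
\left(6 x^{3} + 18 x^{2} + 20 x + 16\right) e^{3 x}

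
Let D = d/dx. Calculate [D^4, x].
4D^{3}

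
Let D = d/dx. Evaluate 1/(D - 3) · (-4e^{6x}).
- \frac{4 e^{6 x}}{3}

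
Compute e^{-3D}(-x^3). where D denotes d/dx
- x^{3} + 9 x^{2} - 27 x + 27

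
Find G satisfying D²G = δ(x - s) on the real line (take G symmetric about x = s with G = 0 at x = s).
\frac{|x - s|}{2}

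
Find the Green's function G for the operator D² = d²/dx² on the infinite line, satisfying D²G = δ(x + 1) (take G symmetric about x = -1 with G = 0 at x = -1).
\frac{|x + 1|}{2}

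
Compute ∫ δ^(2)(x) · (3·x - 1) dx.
0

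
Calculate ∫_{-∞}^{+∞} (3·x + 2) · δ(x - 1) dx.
5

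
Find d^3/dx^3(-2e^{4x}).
- 128 e^{4 x}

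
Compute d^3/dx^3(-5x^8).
- 1680 x^{5}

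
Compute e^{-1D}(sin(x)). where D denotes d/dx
\sin{\left(x - 1 \right)}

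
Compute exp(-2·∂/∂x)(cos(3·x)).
\cos{\left(3 x - 6 \right)}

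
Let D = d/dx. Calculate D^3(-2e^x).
- 2 e^{x}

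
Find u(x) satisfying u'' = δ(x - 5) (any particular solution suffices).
\frac{|x - 5|}{2}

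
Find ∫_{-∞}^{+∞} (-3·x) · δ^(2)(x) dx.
0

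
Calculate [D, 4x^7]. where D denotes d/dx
28 x^{6}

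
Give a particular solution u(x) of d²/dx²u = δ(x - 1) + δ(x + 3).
\frac{|x - 1|}{2} + \frac{|x + 3|}{2}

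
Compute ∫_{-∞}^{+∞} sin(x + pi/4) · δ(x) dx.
\frac{\sqrt{2}}{2}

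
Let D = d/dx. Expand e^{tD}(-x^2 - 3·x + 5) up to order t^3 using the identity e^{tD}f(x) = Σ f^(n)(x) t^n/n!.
- t^{2} - t \left(2 x + 3\right) - x^{2} - 3 x + 5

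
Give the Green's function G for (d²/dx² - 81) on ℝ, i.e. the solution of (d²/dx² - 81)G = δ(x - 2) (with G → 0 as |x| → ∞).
-\frac{e^{-9|x - 2|}}{18}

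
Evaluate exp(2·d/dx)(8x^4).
8 x^{4} + 64 x^{3} + 192 x^{2} + 256 x + 128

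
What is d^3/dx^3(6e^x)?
6 e^{x}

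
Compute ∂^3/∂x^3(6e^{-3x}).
- 162 e^{- 3 x}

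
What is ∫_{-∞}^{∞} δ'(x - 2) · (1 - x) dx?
1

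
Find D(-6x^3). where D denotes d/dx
- 18 x^{2}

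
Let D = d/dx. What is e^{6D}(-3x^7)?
- 3 x^{7} - 126 x^{6} - 2268 x^{5} - 22680 x^{4} - 136080 x^{3} - 489888 x^{2} - 979776 x - 839808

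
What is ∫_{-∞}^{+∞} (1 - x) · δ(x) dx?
1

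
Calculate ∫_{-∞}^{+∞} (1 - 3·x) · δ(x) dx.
1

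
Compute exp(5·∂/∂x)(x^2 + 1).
x^{2} + 10 x + 26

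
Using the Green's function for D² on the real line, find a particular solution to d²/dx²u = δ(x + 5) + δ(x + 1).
\frac{|x + 5|}{2} + \frac{|x + 1|}{2}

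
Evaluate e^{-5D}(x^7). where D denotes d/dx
x^{7} - 35 x^{6} + 525 x^{5} - 4375 x^{4} + 21875 x^{3} - 65625 x^{2} + 109375 x - 78125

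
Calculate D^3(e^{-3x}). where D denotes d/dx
- 27 e^{- 3 x}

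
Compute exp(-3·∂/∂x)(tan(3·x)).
\tan{\left(3 x - 9 \right)}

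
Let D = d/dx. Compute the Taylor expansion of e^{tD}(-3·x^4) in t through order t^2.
3 x^{2} \left(- 6 t^{2} - 4 t x - x^{2}\right)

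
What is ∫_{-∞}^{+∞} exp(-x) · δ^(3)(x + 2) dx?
e^{2}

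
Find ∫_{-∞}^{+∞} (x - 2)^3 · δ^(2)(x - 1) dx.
-6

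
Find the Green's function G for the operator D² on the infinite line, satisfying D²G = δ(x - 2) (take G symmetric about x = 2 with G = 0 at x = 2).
\frac{|x - 2|}{2}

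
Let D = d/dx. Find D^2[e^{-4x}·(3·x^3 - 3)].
6 \left(8 x^{3} - 12 x^{2} + 3 x - 8\right) e^{- 4 x}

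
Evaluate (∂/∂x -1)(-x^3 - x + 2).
x^{3} - 3 x^{2} + x - 3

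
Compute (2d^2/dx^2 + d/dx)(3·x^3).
9 x \left(x + 4\right)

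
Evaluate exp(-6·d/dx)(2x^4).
2 x^{4} - 48 x^{3} + 432 x^{2} - 1728 x + 2592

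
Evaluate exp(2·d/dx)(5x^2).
5 x^{2} + 20 x + 20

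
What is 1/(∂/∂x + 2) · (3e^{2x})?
\frac{3 e^{2 x}}{4}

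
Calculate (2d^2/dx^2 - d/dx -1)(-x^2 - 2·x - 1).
x^{2} + 4 x - 1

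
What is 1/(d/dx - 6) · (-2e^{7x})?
- 2 e^{7 x}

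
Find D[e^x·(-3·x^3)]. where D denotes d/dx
3 x^{2} \left(- x - 3\right) e^{x}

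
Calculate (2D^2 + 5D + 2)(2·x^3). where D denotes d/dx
2 x \left(2 x^{2} + 15 x + 12\right)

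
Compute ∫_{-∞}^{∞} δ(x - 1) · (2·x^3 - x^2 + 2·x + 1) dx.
4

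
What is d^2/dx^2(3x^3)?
18 x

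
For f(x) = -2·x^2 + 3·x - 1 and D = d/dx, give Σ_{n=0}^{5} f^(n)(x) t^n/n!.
- 2 t^{2} - t \left(4 x - 3\right) - 2 x^{2} + 3 x - 1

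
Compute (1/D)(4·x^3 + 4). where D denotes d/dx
x^{4} + 4 x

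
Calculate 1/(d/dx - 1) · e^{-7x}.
- \frac{e^{- 7 x}}{8}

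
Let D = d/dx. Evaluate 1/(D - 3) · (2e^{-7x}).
- \frac{e^{- 7 x}}{5}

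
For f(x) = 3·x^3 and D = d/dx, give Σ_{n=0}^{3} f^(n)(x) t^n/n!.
3 t^{3} + 9 t^{2} x + 9 t x^{2} + 3 x^{3}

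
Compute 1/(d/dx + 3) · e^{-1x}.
\frac{e^{- x}}{2}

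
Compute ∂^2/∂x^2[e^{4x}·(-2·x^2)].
\left(- 32 x^{2} - 32 x - 4\right) e^{4 x}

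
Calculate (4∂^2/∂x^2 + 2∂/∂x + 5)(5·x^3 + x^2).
25 x^{3} + 35 x^{2} + 124 x + 8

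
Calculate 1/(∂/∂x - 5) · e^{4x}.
- e^{4 x}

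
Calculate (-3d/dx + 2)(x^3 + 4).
2 x^{3} - 9 x^{2} + 8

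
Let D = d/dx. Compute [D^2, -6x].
-12D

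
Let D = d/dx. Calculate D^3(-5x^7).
- 1050 x^{4}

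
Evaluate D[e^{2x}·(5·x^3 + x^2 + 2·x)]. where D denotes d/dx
\left(10 x^{3} + 17 x^{2} + 6 x + 2\right) e^{2 x}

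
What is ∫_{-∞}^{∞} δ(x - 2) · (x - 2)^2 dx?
0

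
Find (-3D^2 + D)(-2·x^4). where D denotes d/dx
8 x^{2} \left(9 - x\right)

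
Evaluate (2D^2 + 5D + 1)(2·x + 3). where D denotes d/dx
2 x + 13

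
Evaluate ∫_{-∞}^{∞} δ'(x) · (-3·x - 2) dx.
3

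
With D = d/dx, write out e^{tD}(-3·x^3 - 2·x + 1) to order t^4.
- 3 t^{3} - 9 t^{2} x - t \left(9 x^{2} + 2\right) - 3 x^{3} - 2 x + 1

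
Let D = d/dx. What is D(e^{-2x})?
- 2 e^{- 2 x}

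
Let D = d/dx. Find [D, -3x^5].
- 15 x^{4}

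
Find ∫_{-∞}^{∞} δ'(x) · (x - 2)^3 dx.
-12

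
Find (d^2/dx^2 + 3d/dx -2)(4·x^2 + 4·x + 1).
- 8 x^{2} + 16 x + 18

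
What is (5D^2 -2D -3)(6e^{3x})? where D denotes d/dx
216 e^{3 x}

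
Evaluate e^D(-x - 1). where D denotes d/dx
- x - 2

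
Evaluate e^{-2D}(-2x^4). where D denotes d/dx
- 2 x^{4} + 16 x^{3} - 48 x^{2} + 64 x - 32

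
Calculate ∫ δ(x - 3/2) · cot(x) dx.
\cot{\left(\frac{3}{2} \right)}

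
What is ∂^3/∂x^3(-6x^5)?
- 360 x^{2}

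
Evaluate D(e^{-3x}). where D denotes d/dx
- 3 e^{- 3 x}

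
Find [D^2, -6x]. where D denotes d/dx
-12D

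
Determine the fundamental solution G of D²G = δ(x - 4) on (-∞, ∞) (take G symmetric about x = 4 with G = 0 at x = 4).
\frac{|x - 4|}{2}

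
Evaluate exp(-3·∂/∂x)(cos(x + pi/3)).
\cos{\left(x - 3 + \frac{\pi}{3} \right)}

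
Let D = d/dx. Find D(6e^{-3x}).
- 18 e^{- 3 x}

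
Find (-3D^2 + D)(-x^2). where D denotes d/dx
6 - 2 x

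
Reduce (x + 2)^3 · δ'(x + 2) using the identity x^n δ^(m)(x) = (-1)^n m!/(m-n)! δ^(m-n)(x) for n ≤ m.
0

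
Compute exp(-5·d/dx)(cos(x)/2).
\frac{\cos{\left(x - 5 \right)}}{2}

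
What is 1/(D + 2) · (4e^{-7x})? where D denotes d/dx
- \frac{4 e^{- 7 x}}{5}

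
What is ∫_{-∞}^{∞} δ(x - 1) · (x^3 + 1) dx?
2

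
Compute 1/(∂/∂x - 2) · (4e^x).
- 4 e^{x}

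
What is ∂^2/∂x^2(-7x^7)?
- 294 x^{5}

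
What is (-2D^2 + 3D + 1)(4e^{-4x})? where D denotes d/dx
- 172 e^{- 4 x}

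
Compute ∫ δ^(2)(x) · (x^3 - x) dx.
0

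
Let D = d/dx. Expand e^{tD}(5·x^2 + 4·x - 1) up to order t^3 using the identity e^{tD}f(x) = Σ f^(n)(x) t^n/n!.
5 t^{2} + 2 t \left(5 x + 2\right) + 5 x^{2} + 4 x - 1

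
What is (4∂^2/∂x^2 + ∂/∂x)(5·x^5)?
25 x^{3} \left(x + 16\right)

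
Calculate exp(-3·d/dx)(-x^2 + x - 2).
- x^{2} + 7 x - 14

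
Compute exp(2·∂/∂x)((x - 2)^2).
x^{2}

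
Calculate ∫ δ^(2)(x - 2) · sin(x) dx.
- \sin{\left(2 \right)}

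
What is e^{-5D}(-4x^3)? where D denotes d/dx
- 4 x^{3} + 60 x^{2} - 300 x + 500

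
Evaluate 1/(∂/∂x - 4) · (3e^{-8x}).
- \frac{e^{- 8 x}}{4}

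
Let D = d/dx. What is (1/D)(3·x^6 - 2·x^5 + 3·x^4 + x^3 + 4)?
\frac{3 x^{7}}{7} - \frac{x^{6}}{3} + \frac{3 x^{5}}{5} + \frac{x^{4}}{4} + 4 x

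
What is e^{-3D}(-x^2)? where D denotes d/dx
- x^{2} + 6 x - 9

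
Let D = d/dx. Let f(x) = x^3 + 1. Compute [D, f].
3 x^{2}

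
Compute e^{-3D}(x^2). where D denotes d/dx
x^{2} - 6 x + 9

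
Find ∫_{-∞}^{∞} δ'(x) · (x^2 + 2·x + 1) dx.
-2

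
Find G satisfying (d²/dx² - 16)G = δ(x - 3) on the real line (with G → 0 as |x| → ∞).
-\frac{e^{-4|x - 3|}}{8}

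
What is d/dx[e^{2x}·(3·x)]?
\left(6 x + 3\right) e^{2 x}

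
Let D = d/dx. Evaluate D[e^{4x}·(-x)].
\left(- 4 x - 1\right) e^{4 x}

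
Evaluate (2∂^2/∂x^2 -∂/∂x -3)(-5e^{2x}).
- 15 e^{2 x}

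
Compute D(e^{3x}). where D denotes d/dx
3 e^{3 x}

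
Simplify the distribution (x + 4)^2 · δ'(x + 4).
0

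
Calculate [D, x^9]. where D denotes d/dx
9 x^{8}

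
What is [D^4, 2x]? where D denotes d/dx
8D^{3}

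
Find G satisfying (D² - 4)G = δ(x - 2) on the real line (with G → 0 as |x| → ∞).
-\frac{e^{-2|x - 2|}}{4}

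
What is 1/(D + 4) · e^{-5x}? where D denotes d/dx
- e^{- 5 x}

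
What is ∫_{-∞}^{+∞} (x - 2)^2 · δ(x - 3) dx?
1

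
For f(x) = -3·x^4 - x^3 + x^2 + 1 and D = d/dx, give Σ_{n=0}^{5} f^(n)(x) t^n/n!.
- 3 t^{4} - t^{3} \left(12 x + 1\right) - t^{2} \left(18 x^{2} + 3 x - 1\right) - t x \left(12 x^{2} + 3 x - 2\right) - 3 x^{4} - x^{3} + x^{2} + 1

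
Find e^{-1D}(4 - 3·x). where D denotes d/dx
7 - 3 x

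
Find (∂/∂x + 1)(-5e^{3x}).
- 20 e^{3 x}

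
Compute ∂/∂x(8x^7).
56 x^{6}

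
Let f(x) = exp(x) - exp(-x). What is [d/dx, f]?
2 \cosh{\left(x \right)}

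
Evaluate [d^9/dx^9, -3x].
-27\frac{d^{8}}{dx^{8}}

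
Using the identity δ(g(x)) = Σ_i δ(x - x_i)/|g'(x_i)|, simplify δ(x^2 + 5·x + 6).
\frac{\delta(x + 3) + \delta(x + 2)}{1}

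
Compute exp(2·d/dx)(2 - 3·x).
- 3 x - 4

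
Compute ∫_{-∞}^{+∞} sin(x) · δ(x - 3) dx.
\sin{\left(3 \right)}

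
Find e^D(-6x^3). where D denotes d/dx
- 6 x^{3} - 18 x^{2} - 18 x - 6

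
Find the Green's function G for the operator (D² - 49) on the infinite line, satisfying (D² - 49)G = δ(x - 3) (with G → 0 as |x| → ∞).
-\frac{e^{-7|x - 3|}}{14}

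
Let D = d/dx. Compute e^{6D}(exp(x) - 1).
e^{x + 6} - 1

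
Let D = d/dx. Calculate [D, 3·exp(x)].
3 e^{x}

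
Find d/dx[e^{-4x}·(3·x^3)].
x^{2} \left(9 - 12 x\right) e^{- 4 x}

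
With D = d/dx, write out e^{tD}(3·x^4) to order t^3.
3 x \left(4 t^{3} + 6 t^{2} x + 4 t x^{2} + x^{3}\right)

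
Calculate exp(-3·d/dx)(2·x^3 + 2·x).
2 x^{3} - 18 x^{2} + 56 x - 60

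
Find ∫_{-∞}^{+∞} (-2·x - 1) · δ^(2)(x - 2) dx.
0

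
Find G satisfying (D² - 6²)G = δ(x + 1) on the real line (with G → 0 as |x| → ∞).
-\frac{e^{-6|x + 1|}}{12}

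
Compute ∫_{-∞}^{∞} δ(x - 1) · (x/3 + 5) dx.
\frac{16}{3}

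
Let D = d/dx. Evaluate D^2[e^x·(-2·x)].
2 \left(- x - 2\right) e^{x}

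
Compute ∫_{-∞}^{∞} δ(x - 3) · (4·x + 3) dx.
15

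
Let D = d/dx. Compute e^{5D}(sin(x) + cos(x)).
\sqrt{2} \sin{\left(x + \frac{\pi}{4} + 5 \right)}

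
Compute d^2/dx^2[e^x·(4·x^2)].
4 \left(x^{2} + 4 x + 2\right) e^{x}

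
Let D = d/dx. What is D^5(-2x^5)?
-240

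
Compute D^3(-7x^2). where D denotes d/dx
0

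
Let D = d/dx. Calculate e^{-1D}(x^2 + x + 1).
x^{2} - x + 1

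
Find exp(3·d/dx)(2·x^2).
2 x^{2} + 12 x + 18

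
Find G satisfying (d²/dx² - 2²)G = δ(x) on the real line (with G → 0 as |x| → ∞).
-\frac{e^{-2|x|}}{4}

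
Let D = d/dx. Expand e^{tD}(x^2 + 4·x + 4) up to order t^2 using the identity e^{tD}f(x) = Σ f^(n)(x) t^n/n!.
t^{2} + 2 t \left(x + 2\right) + x^{2} + 4 x + 4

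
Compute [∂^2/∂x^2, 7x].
14\frac{d}{dx}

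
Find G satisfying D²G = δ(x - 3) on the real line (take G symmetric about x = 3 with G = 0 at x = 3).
\frac{|x - 3|}{2}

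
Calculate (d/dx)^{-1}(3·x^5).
\frac{x^{6}}{2}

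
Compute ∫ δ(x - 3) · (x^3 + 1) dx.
28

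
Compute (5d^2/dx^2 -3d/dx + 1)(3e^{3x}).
111 e^{3 x}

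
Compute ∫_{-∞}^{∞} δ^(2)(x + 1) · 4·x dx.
0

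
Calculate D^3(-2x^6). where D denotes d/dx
- 240 x^{3}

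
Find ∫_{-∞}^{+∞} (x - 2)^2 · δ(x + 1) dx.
9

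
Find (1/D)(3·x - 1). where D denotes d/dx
\frac{3 x^{2}}{2} - x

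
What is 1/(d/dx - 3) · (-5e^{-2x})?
e^{- 2 x}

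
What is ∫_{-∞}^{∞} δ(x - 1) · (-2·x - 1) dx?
-3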